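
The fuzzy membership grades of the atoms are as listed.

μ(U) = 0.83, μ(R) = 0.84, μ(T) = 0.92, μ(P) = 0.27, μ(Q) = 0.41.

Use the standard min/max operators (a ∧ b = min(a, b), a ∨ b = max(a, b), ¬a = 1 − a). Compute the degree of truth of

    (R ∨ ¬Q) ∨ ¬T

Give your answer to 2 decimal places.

0.84

¬Q = 1 − 0.41 = 0.59
R ∨ ¬Q = max(a, b) on (0.84, 0.59) = 0.84
¬T = 1 − 0.92 = 0.08
(R ∨ ¬Q) ∨ ¬T = max(a, b) on (0.84, 0.08) = 0.84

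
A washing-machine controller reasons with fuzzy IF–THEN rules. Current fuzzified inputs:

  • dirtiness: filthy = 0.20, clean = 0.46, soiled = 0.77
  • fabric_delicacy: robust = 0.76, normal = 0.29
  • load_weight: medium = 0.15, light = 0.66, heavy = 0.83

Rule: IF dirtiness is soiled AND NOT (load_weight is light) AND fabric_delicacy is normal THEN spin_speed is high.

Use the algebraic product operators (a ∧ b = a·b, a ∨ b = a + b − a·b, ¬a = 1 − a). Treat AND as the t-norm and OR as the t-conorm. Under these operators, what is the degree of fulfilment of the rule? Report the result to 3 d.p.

firing strength: soiled=0.77, ¬light=1−0.66=0.34, normal=0.29; AND[a·b] → w = 0.0759

0.076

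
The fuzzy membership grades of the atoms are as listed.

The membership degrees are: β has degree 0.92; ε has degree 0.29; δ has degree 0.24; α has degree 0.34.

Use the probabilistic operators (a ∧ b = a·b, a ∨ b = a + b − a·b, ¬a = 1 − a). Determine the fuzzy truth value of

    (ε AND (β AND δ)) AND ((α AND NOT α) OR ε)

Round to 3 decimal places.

β AND δ = a·b on (0.9200, 0.2400) = 0.2208
ε AND (β AND δ) = a·b on (0.2900, 0.2208) = 0.0640
NOT α = 1 − 0.3400 = 0.6600
α AND NOT α = a·b on (0.3400, 0.6600) = 0.2244
(α AND NOT α) OR ε = a + b − a·b on (0.2244, 0.2900) = 0.4493
(ε AND (β AND δ)) AND ((α AND NOT α) OR ε) = a·b on (0.0640, 0.4493) = 0.0288

0.029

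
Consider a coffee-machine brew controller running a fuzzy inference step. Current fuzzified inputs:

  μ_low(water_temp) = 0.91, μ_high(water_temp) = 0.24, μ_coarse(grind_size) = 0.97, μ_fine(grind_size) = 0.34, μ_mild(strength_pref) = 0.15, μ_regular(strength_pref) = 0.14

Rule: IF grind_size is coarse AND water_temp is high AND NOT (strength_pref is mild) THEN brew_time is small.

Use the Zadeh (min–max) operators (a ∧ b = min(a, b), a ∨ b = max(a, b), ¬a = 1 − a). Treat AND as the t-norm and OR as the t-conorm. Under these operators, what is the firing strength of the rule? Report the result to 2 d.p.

0.24

firing strength: coarse=0.97, high=0.24, ¬mild=1−0.15=0.85; AND[min(a, b)] → w = 0.24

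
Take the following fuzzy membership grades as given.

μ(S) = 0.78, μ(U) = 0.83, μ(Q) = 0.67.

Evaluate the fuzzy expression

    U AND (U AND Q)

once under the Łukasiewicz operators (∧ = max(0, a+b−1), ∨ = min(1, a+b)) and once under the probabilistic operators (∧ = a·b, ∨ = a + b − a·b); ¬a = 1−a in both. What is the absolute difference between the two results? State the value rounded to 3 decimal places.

0.132

Under Łukasiewicz:
  U AND Q = max(0, a+b−1) on (0.83, 0.67) = 0.50
  U AND (U AND Q) = max(0, a+b−1) on (0.83, 0.50) = 0.33
  → value = 0.3300
Under probabilistic:
  U AND Q = a·b on (0.8300, 0.6700) = 0.5561
  U AND (U AND Q) = a·b on (0.8300, 0.5561) = 0.4616
  → value = 0.4616
|0.3300 − 0.4616| = 0.132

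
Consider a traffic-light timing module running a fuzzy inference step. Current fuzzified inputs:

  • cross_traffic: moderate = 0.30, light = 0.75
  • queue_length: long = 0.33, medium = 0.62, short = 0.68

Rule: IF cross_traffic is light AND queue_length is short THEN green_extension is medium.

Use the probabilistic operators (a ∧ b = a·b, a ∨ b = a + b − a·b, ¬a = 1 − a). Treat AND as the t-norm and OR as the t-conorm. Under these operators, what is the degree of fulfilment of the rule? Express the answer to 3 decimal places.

0.510

firing strength: light=0.75, short=0.68; AND[a·b] → w = 0.5100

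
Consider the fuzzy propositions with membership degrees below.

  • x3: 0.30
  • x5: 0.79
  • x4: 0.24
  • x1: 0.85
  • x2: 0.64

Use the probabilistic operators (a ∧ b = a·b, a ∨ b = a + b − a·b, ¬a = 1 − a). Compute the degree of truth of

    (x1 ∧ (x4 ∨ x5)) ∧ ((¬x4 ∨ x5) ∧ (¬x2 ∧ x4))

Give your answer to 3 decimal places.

x4 ∨ x5 = a + b − a·b on (0.2400, 0.7900) = 0.8404
x1 ∧ (x4 ∨ x5) = a·b on (0.8500, 0.8404) = 0.7143
¬x4 = 1 − 0.2400 = 0.7600
¬x4 ∨ x5 = a + b − a·b on (0.7600, 0.7900) = 0.9496
¬x2 = 1 − 0.6400 = 0.3600
¬x2 ∧ x4 = a·b on (0.3600, 0.2400) = 0.0864
(¬x4 ∨ x5) ∧ (¬x2 ∧ x4) = a·b on (0.9496, 0.0864) = 0.0820
(x1 ∧ (x4 ∨ x5)) ∧ ((¬x4 ∨ x5) ∧ (¬x2 ∧ x4)) = a·b on (0.7143, 0.0820) = 0.0586

0.059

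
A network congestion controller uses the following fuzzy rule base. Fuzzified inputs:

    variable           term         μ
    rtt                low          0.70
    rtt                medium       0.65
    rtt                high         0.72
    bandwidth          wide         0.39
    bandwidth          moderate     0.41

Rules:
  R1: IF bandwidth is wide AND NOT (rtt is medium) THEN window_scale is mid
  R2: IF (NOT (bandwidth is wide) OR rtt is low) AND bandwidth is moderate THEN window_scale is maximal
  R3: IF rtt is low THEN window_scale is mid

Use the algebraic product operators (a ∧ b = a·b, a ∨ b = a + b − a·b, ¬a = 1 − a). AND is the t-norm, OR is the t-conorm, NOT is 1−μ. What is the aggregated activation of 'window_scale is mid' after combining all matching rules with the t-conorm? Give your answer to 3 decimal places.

R1: wide=0.39, ¬medium=1−0.65=0.35; AND[a·b] → w = 0.1365
R2: (¬wide=1−0.39=0.61 OR low=0.70) = 0.8830; AND[a·b] with moderate=0.41 → w = 0.3620
R3: low=0.70 → w = 0.7000
Rules with consequent 'mid': {R1, R3} → strengths 0.1365, 0.7000
Aggregate via t-conorm [a + b − a·b]: 0.7409

0.741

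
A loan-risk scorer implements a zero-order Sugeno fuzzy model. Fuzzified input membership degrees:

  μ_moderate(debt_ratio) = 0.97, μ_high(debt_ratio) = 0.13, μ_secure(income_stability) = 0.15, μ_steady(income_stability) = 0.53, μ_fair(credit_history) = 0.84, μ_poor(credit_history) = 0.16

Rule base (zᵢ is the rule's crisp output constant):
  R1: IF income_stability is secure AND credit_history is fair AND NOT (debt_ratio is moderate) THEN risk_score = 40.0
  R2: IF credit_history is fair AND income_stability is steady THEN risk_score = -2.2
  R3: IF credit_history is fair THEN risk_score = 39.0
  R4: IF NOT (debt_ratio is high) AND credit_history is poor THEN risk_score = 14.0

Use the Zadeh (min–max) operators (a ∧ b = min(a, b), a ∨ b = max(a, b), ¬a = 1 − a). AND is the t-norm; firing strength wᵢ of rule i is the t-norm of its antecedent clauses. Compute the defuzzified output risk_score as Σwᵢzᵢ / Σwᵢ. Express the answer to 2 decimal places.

R1 (z=40.0): secure=0.15, fair=0.84, ¬moderate=1−0.97=0.03; AND[min(a, b)] → w = 0.03
R2 (z=-2.2): fair=0.84, steady=0.53; AND[min(a, b)] → w = 0.53
R3 (z=39.0): fair=0.84 → w = 0.84
R4 (z=14.0): ¬high=1−0.13=0.87, poor=0.16; AND[min(a, b)] → w = 0.16
Weighted average = (0.03·40.0 + 0.53·-2.2 + 0.84·39.0 + 0.16·14.0) / (0.03 + 0.53 + 0.84 + 0.16)
  = 35.0340 / 1.5600 = 22.46

22.46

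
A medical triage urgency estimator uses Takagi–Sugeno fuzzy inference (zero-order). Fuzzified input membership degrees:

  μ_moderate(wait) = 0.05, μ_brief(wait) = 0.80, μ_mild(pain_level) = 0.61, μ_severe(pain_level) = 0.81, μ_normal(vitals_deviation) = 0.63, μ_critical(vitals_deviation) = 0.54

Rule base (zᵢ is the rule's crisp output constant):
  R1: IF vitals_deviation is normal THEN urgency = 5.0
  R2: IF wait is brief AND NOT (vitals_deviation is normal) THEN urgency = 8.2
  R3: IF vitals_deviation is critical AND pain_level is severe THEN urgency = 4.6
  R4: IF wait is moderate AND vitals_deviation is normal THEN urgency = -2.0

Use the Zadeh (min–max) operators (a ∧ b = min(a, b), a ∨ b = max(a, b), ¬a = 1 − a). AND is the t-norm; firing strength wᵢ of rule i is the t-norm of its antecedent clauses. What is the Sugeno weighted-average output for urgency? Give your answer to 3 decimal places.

5.389

R1 (z=5.0): normal=0.63 → w = 0.63
R2 (z=8.2): brief=0.80, ¬normal=1−0.63=0.37; AND[min(a, b)] → w = 0.37
R3 (z=4.6): critical=0.54, severe=0.81; AND[min(a, b)] → w = 0.54
R4 (z=-2.0): moderate=0.05, normal=0.63; AND[min(a, b)] → w = 0.05
Weighted average = (0.63·5.0 + 0.37·8.2 + 0.54·4.6 + 0.05·-2.0) / (0.63 + 0.37 + 0.54 + 0.05)
  = 8.5680 / 1.5900 = 5.389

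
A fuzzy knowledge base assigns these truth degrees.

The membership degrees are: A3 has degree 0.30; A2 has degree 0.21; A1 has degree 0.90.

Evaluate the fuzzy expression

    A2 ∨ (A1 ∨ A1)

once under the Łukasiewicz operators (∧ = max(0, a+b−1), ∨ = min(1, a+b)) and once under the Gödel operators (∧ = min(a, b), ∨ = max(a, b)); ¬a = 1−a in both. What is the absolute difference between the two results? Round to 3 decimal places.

0.100

Under Łukasiewicz:
  A1 ∨ A1 = min(1, a+b) on (0.90, 0.90) = 1.00
  A2 ∨ (A1 ∨ A1) = min(1, a+b) on (0.21, 1.00) = 1.00
  → value = 1.0000
Under Gödel:
  A1 ∨ A1 = max(a, b) on (0.90, 0.90) = 0.90
  A2 ∨ (A1 ∨ A1) = max(a, b) on (0.21, 0.90) = 0.90
  → value = 0.9000
|1.0000 − 0.9000| = 0.100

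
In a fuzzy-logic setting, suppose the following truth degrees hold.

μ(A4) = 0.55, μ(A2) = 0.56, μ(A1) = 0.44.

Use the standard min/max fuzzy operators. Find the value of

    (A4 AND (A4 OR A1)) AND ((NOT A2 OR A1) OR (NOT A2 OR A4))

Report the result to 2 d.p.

0.55

A4 OR A1 = max(a, b) on (0.55, 0.44) = 0.55
A4 AND (A4 OR A1) = min(a, b) on (0.55, 0.55) = 0.55
NOT A2 = 1 − 0.56 = 0.44
NOT A2 OR A1 = max(a, b) on (0.44, 0.44) = 0.44
NOT A2 = 1 − 0.56 = 0.44
NOT A2 OR A4 = max(a, b) on (0.44, 0.55) = 0.55
(NOT A2 OR A1) OR (NOT A2 OR A4) = max(a, b) on (0.44, 0.55) = 0.55
(A4 AND (A4 OR A1)) AND ((NOT A2 OR A1) OR (NOT A2 OR A4)) = min(a, b) on (0.55, 0.55) = 0.55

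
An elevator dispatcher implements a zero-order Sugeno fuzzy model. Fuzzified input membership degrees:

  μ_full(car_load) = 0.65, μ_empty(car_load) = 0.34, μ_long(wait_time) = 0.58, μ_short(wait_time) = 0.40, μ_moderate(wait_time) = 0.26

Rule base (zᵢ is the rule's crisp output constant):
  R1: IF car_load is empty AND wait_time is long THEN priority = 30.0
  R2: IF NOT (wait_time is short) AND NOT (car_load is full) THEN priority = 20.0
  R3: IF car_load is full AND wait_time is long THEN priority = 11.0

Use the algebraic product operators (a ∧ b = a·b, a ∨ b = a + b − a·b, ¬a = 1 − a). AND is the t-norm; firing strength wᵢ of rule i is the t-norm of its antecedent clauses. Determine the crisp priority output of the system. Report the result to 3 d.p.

18.188

R1 (z=30.0): empty=0.34, long=0.58; AND[a·b] → w = 0.1972
R2 (z=20.0): ¬short=1−0.40=0.60, ¬full=1−0.65=0.35; AND[a·b] → w = 0.2100
R3 (z=11.0): full=0.65, long=0.58; AND[a·b] → w = 0.3770
Weighted average = (0.1972·30.0 + 0.2100·20.0 + 0.3770·11.0) / (0.1972 + 0.2100 + 0.3770)
  = 14.2630 / 0.7842 = 18.188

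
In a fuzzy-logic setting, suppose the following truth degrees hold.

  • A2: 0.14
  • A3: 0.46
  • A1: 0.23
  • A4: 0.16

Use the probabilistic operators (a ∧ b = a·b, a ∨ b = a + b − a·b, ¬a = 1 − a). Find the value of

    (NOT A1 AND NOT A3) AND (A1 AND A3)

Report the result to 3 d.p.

NOT A1 = 1 − 0.2300 = 0.7700
NOT A3 = 1 − 0.4600 = 0.5400
NOT A1 AND NOT A3 = a·b on (0.7700, 0.5400) = 0.4158
A1 AND A3 = a·b on (0.2300, 0.4600) = 0.1058
(NOT A1 AND NOT A3) AND (A1 AND A3) = a·b on (0.4158, 0.1058) = 0.0440

0.044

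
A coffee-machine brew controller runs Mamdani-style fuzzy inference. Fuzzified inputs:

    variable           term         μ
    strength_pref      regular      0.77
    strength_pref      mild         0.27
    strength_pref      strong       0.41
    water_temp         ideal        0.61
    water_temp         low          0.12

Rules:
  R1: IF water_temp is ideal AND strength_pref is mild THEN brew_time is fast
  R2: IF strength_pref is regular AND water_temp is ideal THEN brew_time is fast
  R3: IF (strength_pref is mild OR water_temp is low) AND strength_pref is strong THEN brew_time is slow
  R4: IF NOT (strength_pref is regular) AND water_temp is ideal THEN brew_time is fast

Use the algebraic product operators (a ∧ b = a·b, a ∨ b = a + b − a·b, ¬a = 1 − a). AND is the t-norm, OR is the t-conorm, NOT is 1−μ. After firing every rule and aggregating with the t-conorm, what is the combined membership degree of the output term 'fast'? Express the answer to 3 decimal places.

0.619

R1: ideal=0.61, mild=0.27; AND[a·b] → w = 0.1647
R2: regular=0.77, ideal=0.61; AND[a·b] → w = 0.4697
R3: (mild=0.27 OR low=0.12) = 0.3576; AND[a·b] with strong=0.41 → w = 0.1466
R4: ¬regular=1−0.77=0.23, ideal=0.61; AND[a·b] → w = 0.1403
Rules with consequent 'fast': {R1, R2, R4} → strengths 0.1647, 0.4697, 0.1403
Aggregate via t-conorm [a + b − a·b]: 0.6192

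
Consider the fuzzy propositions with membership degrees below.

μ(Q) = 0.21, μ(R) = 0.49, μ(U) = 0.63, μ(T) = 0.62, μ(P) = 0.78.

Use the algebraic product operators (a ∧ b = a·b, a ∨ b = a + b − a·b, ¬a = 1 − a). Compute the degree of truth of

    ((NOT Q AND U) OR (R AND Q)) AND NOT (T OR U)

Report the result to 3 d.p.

0.077

NOT Q = 1 − 0.2100 = 0.7900
NOT Q AND U = a·b on (0.7900, 0.6300) = 0.4977
R AND Q = a·b on (0.4900, 0.2100) = 0.1029
(NOT Q AND U) OR (R AND Q) = a + b − a·b on (0.4977, 0.1029) = 0.5494
T OR U = a + b − a·b on (0.6200, 0.6300) = 0.8594
NOT (T OR U) = 1 − 0.8594 = 0.1406
((NOT Q AND U) OR (R AND Q)) AND NOT (T OR U) = a·b on (0.5494, 0.1406) = 0.0772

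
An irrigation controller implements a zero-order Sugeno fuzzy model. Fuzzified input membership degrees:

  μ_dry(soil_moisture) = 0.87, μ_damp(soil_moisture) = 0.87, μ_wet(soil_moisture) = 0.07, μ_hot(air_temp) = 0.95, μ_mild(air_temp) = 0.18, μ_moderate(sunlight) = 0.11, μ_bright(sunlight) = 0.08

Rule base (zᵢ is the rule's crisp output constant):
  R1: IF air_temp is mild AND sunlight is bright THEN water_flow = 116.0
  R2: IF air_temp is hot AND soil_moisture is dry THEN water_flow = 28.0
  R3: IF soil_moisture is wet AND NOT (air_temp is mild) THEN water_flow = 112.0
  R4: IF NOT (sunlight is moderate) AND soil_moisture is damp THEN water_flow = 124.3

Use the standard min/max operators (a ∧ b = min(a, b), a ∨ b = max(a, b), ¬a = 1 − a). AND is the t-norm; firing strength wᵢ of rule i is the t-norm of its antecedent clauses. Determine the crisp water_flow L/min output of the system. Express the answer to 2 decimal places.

R1 (z=116.0): mild=0.18, bright=0.08; AND[min(a, b)] → w = 0.08
R2 (z=28.0): hot=0.95, dry=0.87; AND[min(a, b)] → w = 0.87
R3 (z=112.0): wet=0.07, ¬mild=1−0.18=0.82; AND[min(a, b)] → w = 0.07
R4 (z=124.3): ¬moderate=1−0.11=0.89, damp=0.87; AND[min(a, b)] → w = 0.87
Weighted average = (0.08·116.0 + 0.87·28.0 + 0.07·112.0 + 0.87·124.3) / (0.08 + 0.87 + 0.07 + 0.87)
  = 149.6210 / 1.8900 = 79.16

79.16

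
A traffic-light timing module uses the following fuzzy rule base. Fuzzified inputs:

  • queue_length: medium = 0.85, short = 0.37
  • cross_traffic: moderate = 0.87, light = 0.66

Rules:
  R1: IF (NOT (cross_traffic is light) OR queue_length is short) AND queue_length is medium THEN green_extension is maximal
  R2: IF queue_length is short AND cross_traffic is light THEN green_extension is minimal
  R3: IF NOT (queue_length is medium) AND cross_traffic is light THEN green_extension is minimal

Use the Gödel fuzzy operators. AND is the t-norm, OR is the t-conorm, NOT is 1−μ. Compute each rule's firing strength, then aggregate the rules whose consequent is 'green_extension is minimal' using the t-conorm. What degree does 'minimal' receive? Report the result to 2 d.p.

0.37

R1: (¬light=1−0.66=0.34 OR short=0.37) = 0.37; AND[min(a, b)] with medium=0.85 → w = 0.37
R2: short=0.37, light=0.66; AND[min(a, b)] → w = 0.37
R3: ¬medium=1−0.85=0.15, light=0.66; AND[min(a, b)] → w = 0.15
Rules with consequent 'minimal': {R2, R3} → strengths 0.37, 0.15
Aggregate via t-conorm [max(a, b)]: 0.37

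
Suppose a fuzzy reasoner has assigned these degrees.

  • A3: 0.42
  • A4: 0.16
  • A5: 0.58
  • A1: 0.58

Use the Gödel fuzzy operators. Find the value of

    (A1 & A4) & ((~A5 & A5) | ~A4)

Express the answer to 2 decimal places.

A1 & A4 = min(a, b) on (0.58, 0.16) = 0.16
~A5 = 1 − 0.58 = 0.42
~A5 & A5 = min(a, b) on (0.42, 0.58) = 0.42
~A4 = 1 − 0.16 = 0.84
(~A5 & A5) | ~A4 = max(a, b) on (0.42, 0.84) = 0.84
(A1 & A4) & ((~A5 & A5) | ~A4) = min(a, b) on (0.16, 0.84) = 0.16

0.16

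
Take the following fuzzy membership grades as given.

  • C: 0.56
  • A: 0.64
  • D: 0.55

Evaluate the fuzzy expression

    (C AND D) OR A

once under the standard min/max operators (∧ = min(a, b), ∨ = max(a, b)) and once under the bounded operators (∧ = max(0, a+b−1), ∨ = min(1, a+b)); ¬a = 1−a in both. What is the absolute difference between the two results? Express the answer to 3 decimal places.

Under standard min/max:
  C AND D = min(a, b) on (0.56, 0.55) = 0.55
  (C AND D) OR A = max(a, b) on (0.55, 0.64) = 0.64
  → value = 0.6400
Under bounded:
  C AND D = max(0, a+b−1) on (0.56, 0.55) = 0.11
  (C AND D) OR A = min(1, a+b) on (0.11, 0.64) = 0.75
  → value = 0.7500
|0.6400 − 0.7500| = 0.110

0.110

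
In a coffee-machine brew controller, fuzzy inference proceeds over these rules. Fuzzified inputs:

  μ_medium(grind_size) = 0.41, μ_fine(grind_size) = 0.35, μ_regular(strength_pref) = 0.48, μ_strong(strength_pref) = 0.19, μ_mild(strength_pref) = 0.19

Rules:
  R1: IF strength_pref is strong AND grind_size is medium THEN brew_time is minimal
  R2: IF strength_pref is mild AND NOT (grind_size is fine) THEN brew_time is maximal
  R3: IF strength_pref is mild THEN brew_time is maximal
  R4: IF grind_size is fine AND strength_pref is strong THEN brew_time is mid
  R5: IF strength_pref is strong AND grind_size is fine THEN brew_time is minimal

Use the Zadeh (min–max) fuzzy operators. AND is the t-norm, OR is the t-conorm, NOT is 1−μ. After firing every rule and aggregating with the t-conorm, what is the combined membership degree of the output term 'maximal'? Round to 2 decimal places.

0.19

R1: strong=0.19, medium=0.41; AND[min(a, b)] → w = 0.19
R2: mild=0.19, ¬fine=1−0.35=0.65; AND[min(a, b)] → w = 0.19
R3: mild=0.19 → w = 0.19
R4: fine=0.35, strong=0.19; AND[min(a, b)] → w = 0.19
R5: strong=0.19, fine=0.35; AND[min(a, b)] → w = 0.19
Rules with consequent 'maximal': {R2, R3} → strengths 0.19, 0.19
Aggregate via t-conorm [max(a, b)]: 0.19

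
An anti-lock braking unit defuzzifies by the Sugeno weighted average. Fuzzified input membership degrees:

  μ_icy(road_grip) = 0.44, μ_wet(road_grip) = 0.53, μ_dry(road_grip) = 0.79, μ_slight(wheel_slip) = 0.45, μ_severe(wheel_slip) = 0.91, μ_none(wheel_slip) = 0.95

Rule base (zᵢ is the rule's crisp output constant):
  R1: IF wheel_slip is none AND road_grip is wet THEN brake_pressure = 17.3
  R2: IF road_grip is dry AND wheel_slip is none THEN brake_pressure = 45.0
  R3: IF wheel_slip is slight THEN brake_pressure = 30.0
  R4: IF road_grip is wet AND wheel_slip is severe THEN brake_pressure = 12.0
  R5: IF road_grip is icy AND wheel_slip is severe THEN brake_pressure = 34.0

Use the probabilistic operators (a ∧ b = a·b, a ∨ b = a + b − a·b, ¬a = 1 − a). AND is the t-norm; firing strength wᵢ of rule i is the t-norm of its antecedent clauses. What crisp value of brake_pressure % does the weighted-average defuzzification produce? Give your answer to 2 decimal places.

29.14

R1 (z=17.3): none=0.95, wet=0.53; AND[a·b] → w = 0.5035
R2 (z=45.0): dry=0.79, none=0.95; AND[a·b] → w = 0.7505
R3 (z=30.0): slight=0.45 → w = 0.4500
R4 (z=12.0): wet=0.53, severe=0.91; AND[a·b] → w = 0.4823
R5 (z=34.0): icy=0.44, severe=0.91; AND[a·b] → w = 0.4004
Weighted average = (0.5035·17.3 + 0.7505·45.0 + 0.4500·30.0 + 0.4823·12.0 + 0.4004·34.0) / (0.5035 + 0.7505 + 0.4500 + 0.4823 + 0.4004)
  = 75.3843 / 2.5867 = 29.14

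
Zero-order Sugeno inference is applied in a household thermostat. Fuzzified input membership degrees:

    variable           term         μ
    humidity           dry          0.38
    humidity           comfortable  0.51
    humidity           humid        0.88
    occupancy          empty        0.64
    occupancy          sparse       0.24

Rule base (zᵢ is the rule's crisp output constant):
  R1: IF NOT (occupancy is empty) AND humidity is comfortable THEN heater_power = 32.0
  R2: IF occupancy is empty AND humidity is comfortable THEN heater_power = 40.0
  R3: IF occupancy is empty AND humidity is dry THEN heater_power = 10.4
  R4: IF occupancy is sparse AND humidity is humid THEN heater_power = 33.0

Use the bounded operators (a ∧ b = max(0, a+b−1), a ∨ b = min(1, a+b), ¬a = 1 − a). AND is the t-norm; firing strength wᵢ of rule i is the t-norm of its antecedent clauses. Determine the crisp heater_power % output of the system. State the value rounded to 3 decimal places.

35.062

R1 (z=32.0): ¬empty=1−0.64=0.36, comfortable=0.51; AND[max(0, a+b−1)] → w = 0.00
R2 (z=40.0): empty=0.64, comfortable=0.51; AND[max(0, a+b−1)] → w = 0.15
R3 (z=10.4): empty=0.64, dry=0.38; AND[max(0, a+b−1)] → w = 0.02
R4 (z=33.0): sparse=0.24, humid=0.88; AND[max(0, a+b−1)] → w = 0.12
Weighted average = (0.00·32.0 + 0.15·40.0 + 0.02·10.4 + 0.12·33.0) / (0.00 + 0.15 + 0.02 + 0.12)
  = 10.1680 / 0.2900 = 35.062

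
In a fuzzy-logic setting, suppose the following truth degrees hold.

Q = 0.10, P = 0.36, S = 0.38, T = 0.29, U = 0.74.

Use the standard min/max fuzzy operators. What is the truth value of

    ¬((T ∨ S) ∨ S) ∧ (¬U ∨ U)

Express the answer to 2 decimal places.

T ∨ S = max(a, b) on (0.29, 0.38) = 0.38
(T ∨ S) ∨ S = max(a, b) on (0.38, 0.38) = 0.38
¬((T ∨ S) ∨ S) = 1 − 0.38 = 0.62
¬U = 1 − 0.74 = 0.26
¬U ∨ U = max(a, b) on (0.26, 0.74) = 0.74
¬((T ∨ S) ∨ S) ∧ (¬U ∨ U) = min(a, b) on (0.62, 0.74) = 0.62

0.62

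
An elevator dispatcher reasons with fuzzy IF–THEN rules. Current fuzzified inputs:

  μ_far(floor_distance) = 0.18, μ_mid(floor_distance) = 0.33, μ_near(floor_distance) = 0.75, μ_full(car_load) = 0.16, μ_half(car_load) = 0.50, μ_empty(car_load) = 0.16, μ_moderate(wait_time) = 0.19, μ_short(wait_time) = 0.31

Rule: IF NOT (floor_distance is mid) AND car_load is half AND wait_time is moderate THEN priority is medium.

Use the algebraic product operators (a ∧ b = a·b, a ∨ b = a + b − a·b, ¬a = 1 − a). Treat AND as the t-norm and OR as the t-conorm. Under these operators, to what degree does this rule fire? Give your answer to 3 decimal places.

firing strength: ¬mid=1−0.33=0.67, half=0.50, moderate=0.19; AND[a·b] → w = 0.0636

0.064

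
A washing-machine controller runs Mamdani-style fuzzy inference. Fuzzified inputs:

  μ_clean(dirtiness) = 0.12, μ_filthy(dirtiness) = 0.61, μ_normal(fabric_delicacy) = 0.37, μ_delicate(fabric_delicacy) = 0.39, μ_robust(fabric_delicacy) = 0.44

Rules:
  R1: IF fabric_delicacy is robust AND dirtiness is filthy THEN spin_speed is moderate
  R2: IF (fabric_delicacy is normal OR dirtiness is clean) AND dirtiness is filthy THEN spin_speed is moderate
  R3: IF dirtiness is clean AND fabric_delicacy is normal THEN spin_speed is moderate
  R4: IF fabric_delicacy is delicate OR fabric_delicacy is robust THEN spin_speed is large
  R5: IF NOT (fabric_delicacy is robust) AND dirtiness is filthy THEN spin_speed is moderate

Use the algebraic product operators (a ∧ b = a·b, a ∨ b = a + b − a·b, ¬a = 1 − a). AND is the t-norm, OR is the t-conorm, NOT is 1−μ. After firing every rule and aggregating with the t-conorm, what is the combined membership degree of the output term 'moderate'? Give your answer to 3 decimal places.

0.665

R1: robust=0.44, filthy=0.61; AND[a·b] → w = 0.2684
R2: (normal=0.37 OR clean=0.12) = 0.4456; AND[a·b] with filthy=0.61 → w = 0.2718
R3: clean=0.12, normal=0.37; AND[a·b] → w = 0.0444
R4: delicate=0.39, robust=0.44; OR[a + b − a·b] → w = 0.6584
R5: ¬robust=1−0.44=0.56, filthy=0.61; AND[a·b] → w = 0.3416
Rules with consequent 'moderate': {R1, R2, R3, R5} → strengths 0.2684, 0.2718, 0.0444, 0.3416
Aggregate via t-conorm [a + b − a·b]: 0.6648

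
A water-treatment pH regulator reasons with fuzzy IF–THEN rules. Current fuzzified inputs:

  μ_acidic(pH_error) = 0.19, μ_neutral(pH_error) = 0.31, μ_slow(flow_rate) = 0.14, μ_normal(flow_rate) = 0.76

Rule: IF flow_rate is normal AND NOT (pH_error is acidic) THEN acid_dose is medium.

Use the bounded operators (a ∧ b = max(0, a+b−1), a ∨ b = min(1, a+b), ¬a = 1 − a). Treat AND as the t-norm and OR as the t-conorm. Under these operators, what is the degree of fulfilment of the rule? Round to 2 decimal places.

0.57

firing strength: normal=0.76, ¬acidic=1−0.19=0.81; AND[max(0, a+b−1)] → w = 0.57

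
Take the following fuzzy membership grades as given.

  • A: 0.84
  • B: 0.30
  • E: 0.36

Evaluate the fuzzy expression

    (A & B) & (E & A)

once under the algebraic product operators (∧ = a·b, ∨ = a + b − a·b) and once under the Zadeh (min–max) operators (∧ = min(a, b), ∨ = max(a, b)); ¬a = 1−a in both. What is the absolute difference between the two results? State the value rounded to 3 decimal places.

Under algebraic product:
  A & B = a·b on (0.8400, 0.3000) = 0.2520
  E & A = a·b on (0.3600, 0.8400) = 0.3024
  (A & B) & (E & A) = a·b on (0.2520, 0.3024) = 0.0762
  → value = 0.0762
Under Zadeh (min–max):
  A & B = min(a, b) on (0.84, 0.30) = 0.30
  E & A = min(a, b) on (0.36, 0.84) = 0.36
  (A & B) & (E & A) = min(a, b) on (0.30, 0.36) = 0.30
  → value = 0.3000
|0.0762 − 0.3000| = 0.224

0.224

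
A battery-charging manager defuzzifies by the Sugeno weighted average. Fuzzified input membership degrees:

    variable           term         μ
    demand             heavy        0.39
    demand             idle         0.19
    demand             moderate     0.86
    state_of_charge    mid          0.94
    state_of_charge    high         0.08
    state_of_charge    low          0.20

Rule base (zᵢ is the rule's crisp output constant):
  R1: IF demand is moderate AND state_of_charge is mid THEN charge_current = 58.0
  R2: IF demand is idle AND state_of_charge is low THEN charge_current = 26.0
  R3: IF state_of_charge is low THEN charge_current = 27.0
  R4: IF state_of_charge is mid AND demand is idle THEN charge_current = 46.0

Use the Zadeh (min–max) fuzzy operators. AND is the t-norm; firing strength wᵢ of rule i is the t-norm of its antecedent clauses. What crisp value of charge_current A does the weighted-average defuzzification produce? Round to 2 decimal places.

47.89

R1 (z=58.0): moderate=0.86, mid=0.94; AND[min(a, b)] → w = 0.86
R2 (z=26.0): idle=0.19, low=0.20; AND[min(a, b)] → w = 0.19
R3 (z=27.0): low=0.20 → w = 0.20
R4 (z=46.0): mid=0.94, idle=0.19; AND[min(a, b)] → w = 0.19
Weighted average = (0.86·58.0 + 0.19·26.0 + 0.20·27.0 + 0.19·46.0) / (0.86 + 0.19 + 0.20 + 0.19)
  = 68.9600 / 1.4400 = 47.89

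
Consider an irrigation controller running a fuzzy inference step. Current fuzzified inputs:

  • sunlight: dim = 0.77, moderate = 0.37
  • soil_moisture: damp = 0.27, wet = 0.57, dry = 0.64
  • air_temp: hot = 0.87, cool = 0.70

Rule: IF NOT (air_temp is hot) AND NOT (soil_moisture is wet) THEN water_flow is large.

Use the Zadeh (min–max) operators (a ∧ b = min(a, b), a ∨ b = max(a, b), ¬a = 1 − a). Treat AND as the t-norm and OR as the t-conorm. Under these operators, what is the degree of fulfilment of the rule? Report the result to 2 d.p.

firing strength: ¬hot=1−0.87=0.13, ¬wet=1−0.57=0.43; AND[min(a, b)] → w = 0.13

0.13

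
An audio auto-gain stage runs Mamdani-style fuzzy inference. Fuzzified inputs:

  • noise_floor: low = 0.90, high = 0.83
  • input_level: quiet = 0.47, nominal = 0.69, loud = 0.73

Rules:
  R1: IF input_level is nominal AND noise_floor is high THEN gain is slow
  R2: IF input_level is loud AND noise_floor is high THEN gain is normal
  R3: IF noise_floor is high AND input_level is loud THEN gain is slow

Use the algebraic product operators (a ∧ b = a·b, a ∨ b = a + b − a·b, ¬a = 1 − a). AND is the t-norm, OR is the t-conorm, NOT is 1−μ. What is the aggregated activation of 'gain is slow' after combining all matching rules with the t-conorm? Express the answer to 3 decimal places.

R1: nominal=0.69, high=0.83; AND[a·b] → w = 0.5727
R2: loud=0.73, high=0.83; AND[a·b] → w = 0.6059
R3: high=0.83, loud=0.73; AND[a·b] → w = 0.6059
Rules with consequent 'slow': {R1, R3} → strengths 0.5727, 0.6059
Aggregate via t-conorm [a + b − a·b]: 0.8316

0.832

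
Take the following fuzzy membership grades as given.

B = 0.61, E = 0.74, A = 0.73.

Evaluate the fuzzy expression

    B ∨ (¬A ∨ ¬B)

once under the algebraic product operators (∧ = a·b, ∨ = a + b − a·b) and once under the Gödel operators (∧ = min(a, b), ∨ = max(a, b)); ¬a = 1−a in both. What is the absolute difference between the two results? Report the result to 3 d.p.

0.216

Under algebraic product:
  ¬A = 1 − 0.7300 = 0.2700
  ¬B = 1 − 0.6100 = 0.3900
  ¬A ∨ ¬B = a + b − a·b on (0.2700, 0.3900) = 0.5547
  B ∨ (¬A ∨ ¬B) = a + b − a·b on (0.6100, 0.5547) = 0.8263
  → value = 0.8263
Under Gödel:
  ¬A = 1 − 0.73 = 0.27
  ¬B = 1 − 0.61 = 0.39
  ¬A ∨ ¬B = max(a, b) on (0.27, 0.39) = 0.39
  B ∨ (¬A ∨ ¬B) = max(a, b) on (0.61, 0.39) = 0.61
  → value = 0.6100
|0.8263 − 0.6100| = 0.216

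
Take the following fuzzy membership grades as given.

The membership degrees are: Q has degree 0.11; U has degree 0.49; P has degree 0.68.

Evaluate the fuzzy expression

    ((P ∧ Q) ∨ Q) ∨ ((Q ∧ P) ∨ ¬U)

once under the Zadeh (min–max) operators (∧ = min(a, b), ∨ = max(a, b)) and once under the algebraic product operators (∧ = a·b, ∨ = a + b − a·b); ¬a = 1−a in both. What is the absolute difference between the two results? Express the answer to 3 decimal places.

Under Zadeh (min–max):
  P ∧ Q = min(a, b) on (0.68, 0.11) = 0.11
  (P ∧ Q) ∨ Q = max(a, b) on (0.11, 0.11) = 0.11
  Q ∧ P = min(a, b) on (0.11, 0.68) = 0.11
  ¬U = 1 − 0.49 = 0.51
  (Q ∧ P) ∨ ¬U = max(a, b) on (0.11, 0.51) = 0.51
  ((P ∧ Q) ∨ Q) ∨ ((Q ∧ P) ∨ ¬U) = max(a, b) on (0.11, 0.51) = 0.51
  → value = 0.5100
Under algebraic product:
  P ∧ Q = a·b on (0.6800, 0.1100) = 0.0748
  (P ∧ Q) ∨ Q = a + b − a·b on (0.0748, 0.1100) = 0.1766
  Q ∧ P = a·b on (0.1100, 0.6800) = 0.0748
  ¬U = 1 − 0.4900 = 0.5100
  (Q ∧ P) ∨ ¬U = a + b − a·b on (0.0748, 0.5100) = 0.5467
  ((P ∧ Q) ∨ Q) ∨ ((Q ∧ P) ∨ ¬U) = a + b − a·b on (0.1766, 0.5467) = 0.6267
  → value = 0.6267
|0.5100 − 0.6267| = 0.117

0.117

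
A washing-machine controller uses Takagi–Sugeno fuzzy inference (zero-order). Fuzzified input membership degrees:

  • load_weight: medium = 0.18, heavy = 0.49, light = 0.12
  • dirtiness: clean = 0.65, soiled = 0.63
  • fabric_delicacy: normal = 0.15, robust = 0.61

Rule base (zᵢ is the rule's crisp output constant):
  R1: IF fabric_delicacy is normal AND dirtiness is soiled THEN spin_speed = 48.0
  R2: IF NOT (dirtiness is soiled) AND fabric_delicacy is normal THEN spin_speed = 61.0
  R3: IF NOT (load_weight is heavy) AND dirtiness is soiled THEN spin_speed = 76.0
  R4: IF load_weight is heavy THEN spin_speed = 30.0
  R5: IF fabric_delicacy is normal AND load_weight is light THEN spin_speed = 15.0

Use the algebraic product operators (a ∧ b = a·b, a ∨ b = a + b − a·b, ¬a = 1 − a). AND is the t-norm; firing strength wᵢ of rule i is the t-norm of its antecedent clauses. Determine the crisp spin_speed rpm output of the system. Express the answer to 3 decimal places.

48.310

R1 (z=48.0): normal=0.15, soiled=0.63; AND[a·b] → w = 0.0945
R2 (z=61.0): ¬soiled=1−0.63=0.37, normal=0.15; AND[a·b] → w = 0.0555
R3 (z=76.0): ¬heavy=1−0.49=0.51, soiled=0.63; AND[a·b] → w = 0.3213
R4 (z=30.0): heavy=0.49 → w = 0.4900
R5 (z=15.0): normal=0.15, light=0.12; AND[a·b] → w = 0.0180
Weighted average = (0.0945·48.0 + 0.0555·61.0 + 0.3213·76.0 + 0.4900·30.0 + 0.0180·15.0) / (0.0945 + 0.0555 + 0.3213 + 0.4900 + 0.0180)
  = 47.3103 / 0.9793 = 48.310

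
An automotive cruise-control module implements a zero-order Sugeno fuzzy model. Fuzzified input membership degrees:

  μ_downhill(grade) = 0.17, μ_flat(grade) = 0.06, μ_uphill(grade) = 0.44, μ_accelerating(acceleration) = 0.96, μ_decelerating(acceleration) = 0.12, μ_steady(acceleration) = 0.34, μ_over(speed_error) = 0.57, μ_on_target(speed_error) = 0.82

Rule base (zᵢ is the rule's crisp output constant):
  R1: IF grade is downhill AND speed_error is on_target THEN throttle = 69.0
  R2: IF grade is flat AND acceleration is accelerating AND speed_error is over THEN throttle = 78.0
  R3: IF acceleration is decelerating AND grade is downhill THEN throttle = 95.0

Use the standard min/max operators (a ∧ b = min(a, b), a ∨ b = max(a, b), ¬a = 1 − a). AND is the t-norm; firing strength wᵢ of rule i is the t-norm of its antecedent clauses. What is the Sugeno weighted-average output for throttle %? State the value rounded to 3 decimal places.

R1 (z=69.0): downhill=0.17, on_target=0.82; AND[min(a, b)] → w = 0.17
R2 (z=78.0): flat=0.06, accelerating=0.96, over=0.57; AND[min(a, b)] → w = 0.06
R3 (z=95.0): decelerating=0.12, downhill=0.17; AND[min(a, b)] → w = 0.12
Weighted average = (0.17·69.0 + 0.06·78.0 + 0.12·95.0) / (0.17 + 0.06 + 0.12)
  = 27.8100 / 0.3500 = 79.457

79.457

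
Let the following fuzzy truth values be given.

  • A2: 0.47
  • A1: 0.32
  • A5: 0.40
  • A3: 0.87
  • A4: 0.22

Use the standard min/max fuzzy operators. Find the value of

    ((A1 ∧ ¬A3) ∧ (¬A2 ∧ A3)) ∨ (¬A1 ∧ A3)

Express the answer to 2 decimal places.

0.68

¬A3 = 1 − 0.87 = 0.13
A1 ∧ ¬A3 = min(a, b) on (0.32, 0.13) = 0.13
¬A2 = 1 − 0.47 = 0.53
¬A2 ∧ A3 = min(a, b) on (0.53, 0.87) = 0.53
(A1 ∧ ¬A3) ∧ (¬A2 ∧ A3) = min(a, b) on (0.13, 0.53) = 0.13
¬A1 = 1 − 0.32 = 0.68
¬A1 ∧ A3 = min(a, b) on (0.68, 0.87) = 0.68
((A1 ∧ ¬A3) ∧ (¬A2 ∧ A3)) ∨ (¬A1 ∧ A3) = max(a, b) on (0.13, 0.68) = 0.68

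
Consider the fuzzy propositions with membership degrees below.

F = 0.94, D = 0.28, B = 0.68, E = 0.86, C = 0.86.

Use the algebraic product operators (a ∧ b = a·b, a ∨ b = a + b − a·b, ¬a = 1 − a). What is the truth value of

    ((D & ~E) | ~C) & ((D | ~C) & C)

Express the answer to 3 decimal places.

~E = 1 − 0.8600 = 0.1400
D & ~E = a·b on (0.2800, 0.1400) = 0.0392
~C = 1 − 0.8600 = 0.1400
(D & ~E) | ~C = a + b − a·b on (0.0392, 0.1400) = 0.1737
~C = 1 − 0.8600 = 0.1400
D | ~C = a + b − a·b on (0.2800, 0.1400) = 0.3808
(D | ~C) & C = a·b on (0.3808, 0.8600) = 0.3275
((D & ~E) | ~C) & ((D | ~C) & C) = a·b on (0.1737, 0.3275) = 0.0569

0.057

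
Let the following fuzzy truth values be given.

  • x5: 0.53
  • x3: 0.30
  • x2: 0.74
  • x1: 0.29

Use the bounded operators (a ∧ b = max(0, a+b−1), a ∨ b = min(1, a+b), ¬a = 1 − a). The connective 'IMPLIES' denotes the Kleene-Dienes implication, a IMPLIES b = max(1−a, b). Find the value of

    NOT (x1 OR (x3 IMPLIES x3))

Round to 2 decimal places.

0.01

x3 IMPLIES x3  [Kleene-Dienes: max(1−a, b)] with a=0.30, b=0.30 → 0.70
x1 OR (x3 IMPLIES x3) = min(1, a+b) on (0.29, 0.70) = 0.99
NOT (x1 OR (x3 IMPLIES x3)) = 1 − 0.99 = 0.01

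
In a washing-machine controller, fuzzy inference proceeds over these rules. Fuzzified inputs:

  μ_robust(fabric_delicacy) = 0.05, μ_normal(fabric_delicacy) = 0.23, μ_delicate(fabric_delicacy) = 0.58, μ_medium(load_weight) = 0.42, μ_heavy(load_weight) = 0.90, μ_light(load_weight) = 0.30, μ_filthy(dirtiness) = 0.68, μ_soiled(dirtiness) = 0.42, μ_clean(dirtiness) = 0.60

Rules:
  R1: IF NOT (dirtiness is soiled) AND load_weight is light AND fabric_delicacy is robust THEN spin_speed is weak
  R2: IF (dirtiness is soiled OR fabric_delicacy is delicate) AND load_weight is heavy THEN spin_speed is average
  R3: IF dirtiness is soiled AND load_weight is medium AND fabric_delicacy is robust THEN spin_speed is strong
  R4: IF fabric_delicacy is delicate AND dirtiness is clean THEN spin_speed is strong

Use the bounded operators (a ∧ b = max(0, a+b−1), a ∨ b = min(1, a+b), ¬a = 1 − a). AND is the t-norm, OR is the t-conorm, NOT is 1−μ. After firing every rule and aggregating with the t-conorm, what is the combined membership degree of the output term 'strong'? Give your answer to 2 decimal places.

0.18

R1: ¬soiled=1−0.42=0.58, light=0.30, robust=0.05; AND[max(0, a+b−1)] → w = 0.00
R2: (soiled=0.42 OR delicate=0.58) = 1.00; AND[max(0, a+b−1)] with heavy=0.90 → w = 0.90
R3: soiled=0.42, medium=0.42, robust=0.05; AND[max(0, a+b−1)] → w = 0.00
R4: delicate=0.58, clean=0.60; AND[max(0, a+b−1)] → w = 0.18
Rules with consequent 'strong': {R3, R4} → strengths 0.00, 0.18
Aggregate via t-conorm [min(1, a+b)]: 0.18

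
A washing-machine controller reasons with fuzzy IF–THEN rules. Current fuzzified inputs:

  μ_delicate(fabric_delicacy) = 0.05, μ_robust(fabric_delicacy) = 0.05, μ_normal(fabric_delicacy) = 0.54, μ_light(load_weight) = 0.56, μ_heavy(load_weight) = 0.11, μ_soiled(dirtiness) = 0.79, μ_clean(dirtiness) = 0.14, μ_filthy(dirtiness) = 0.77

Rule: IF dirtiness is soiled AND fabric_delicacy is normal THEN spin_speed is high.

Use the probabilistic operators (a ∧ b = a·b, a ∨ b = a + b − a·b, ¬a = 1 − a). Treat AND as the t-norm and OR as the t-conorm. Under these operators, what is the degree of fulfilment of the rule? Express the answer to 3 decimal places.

0.427

firing strength: soiled=0.79, normal=0.54; AND[a·b] → w = 0.4266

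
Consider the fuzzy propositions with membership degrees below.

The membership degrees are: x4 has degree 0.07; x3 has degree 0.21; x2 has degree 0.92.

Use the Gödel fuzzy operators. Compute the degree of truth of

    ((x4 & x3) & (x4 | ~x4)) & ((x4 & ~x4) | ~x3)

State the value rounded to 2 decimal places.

x4 & x3 = min(a, b) on (0.07, 0.21) = 0.07
~x4 = 1 − 0.07 = 0.93
x4 | ~x4 = max(a, b) on (0.07, 0.93) = 0.93
(x4 & x3) & (x4 | ~x4) = min(a, b) on (0.07, 0.93) = 0.07
~x4 = 1 − 0.07 = 0.93
x4 & ~x4 = min(a, b) on (0.07, 0.93) = 0.07
~x3 = 1 − 0.21 = 0.79
(x4 & ~x4) | ~x3 = max(a, b) on (0.07, 0.79) = 0.79
((x4 & x3) & (x4 | ~x4)) & ((x4 & ~x4) | ~x3) = min(a, b) on (0.07, 0.79) = 0.07

0.07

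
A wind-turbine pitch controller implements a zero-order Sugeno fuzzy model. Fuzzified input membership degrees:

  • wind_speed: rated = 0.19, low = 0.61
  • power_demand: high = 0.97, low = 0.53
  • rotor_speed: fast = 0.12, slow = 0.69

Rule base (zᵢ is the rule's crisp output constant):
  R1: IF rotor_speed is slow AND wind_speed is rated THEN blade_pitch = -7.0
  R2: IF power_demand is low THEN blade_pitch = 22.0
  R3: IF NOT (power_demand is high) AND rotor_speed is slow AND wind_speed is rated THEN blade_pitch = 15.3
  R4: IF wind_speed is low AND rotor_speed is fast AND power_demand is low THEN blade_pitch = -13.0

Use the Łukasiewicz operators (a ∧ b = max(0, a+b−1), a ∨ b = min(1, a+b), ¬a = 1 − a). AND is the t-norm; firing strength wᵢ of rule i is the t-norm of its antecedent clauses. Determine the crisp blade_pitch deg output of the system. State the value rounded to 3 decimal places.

R1 (z=-7.0): slow=0.69, rated=0.19; AND[max(0, a+b−1)] → w = 0.00
R2 (z=22.0): low=0.53 → w = 0.53
R3 (z=15.3): ¬high=1−0.97=0.03, slow=0.69, rated=0.19; AND[max(0, a+b−1)] → w = 0.00
R4 (z=-13.0): low=0.61, fast=0.12, low=0.53; AND[max(0, a+b−1)] → w = 0.00
Weighted average = (0.00·-7.0 + 0.53·22.0 + 0.00·15.3 + 0.00·-13.0) / (0.00 + 0.53 + 0.00 + 0.00)
  = 11.6600 / 0.5300 = 22.000

22.000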